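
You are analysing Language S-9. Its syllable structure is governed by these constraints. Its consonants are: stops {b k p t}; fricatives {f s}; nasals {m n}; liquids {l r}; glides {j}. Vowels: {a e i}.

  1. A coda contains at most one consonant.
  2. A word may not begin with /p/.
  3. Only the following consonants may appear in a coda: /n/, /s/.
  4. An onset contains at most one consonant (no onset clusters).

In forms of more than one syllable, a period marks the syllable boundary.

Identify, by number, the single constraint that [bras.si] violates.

[bras.si]: syllable 1 onset /br/ has 2 consonants (> 1).
This is a violation of constraint 4: "An onset contains at most one consonant (no onset clusters)."
The remaining constraints (1, 2, 3) are satisfied.

4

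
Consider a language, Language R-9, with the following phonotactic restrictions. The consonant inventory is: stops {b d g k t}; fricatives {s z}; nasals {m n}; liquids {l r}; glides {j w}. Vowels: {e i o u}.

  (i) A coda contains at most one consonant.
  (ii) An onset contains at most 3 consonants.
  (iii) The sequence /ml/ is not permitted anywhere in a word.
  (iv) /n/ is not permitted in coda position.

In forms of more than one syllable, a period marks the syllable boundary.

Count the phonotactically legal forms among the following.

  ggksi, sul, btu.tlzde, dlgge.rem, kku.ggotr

1

ggksi — violates constraint (ii): syllable 1 onset /ggks/ has 4 consonants (> 3) → phonotactically illegal
sul — σ1 onset /s/, coda /l/ ok → phonotactically legal
btu.tlzde — violates constraint (ii): syllable 2 onset /tlzd/ has 4 consonants (> 3) → phonotactically illegal
dlgge.rem — violates constraint (ii): syllable 1 onset /dlgg/ has 4 consonants (> 3) → phonotactically illegal
kku.ggotr — violates constraint (i): syllable 2 coda /tr/ has 2 consonants (> 1) → phonotactically illegal
Phonotactically legal: sul → 1.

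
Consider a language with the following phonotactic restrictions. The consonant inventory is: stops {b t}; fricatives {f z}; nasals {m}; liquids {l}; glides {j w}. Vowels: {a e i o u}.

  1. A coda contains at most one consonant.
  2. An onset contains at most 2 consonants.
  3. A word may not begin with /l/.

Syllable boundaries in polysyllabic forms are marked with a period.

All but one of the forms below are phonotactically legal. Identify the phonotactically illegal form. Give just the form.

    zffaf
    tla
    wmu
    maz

zffaf

zffaf — violates constraint 2: syllable 1 onset /zff/ has 3 consonants (> 2) → phonotactically illegal
tla — σ1 onset /tl/ (2C), coda /∅/ ok → phonotactically legal
wmu — σ1 onset /wm/ (2C), coda /∅/ ok → phonotactically legal
maz — σ1 onset /m/, coda /z/ ok → phonotactically legal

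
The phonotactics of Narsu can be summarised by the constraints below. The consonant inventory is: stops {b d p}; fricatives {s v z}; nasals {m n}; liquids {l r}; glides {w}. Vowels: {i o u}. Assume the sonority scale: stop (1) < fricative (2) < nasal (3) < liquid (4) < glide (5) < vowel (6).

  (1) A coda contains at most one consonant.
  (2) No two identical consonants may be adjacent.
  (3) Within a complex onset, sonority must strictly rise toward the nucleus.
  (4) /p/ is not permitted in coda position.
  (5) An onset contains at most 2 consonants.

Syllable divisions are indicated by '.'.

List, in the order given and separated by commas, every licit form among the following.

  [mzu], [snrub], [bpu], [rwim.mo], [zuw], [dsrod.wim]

[zuw]

[mzu] — violates constraint 3: syllable 1 onset /mz/: /m/ (nasal, 3) → /z/ (fricative, 2) does not rise → illicit
[snrub] — violates constraint 5: syllable 1 onset /snr/ has 3 consonants (> 2) → illicit
[bpu] — violates constraint 3: syllable 1 onset /bp/: /b/ (stop, 1) → /p/ (stop, 1) does not rise → illicit
[rwim.mo] — violates constraint 2: adjacent identical consonants /mm/ → illicit
[zuw] — σ1 onset /z/, coda /w/ ok → licit
[dsrod.wim] — violates constraint 5: syllable 1 onset /dsr/ has 3 consonants (> 2) → illicit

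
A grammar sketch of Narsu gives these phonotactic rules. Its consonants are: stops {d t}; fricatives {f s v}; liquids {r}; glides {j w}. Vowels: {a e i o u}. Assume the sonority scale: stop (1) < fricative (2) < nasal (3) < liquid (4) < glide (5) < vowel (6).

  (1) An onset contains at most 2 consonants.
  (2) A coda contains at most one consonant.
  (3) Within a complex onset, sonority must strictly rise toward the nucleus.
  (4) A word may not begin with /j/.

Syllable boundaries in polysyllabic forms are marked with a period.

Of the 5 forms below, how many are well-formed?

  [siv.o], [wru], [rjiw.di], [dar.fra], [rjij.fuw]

4

[siv.o] — σ1 onset /s/, coda /v/ ok; σ2 onset /∅/, coda /∅/ ok → well-formed
[wru] — violates constraint 3: syllable 1 onset /wr/: /w/ (glide, 5) → /r/ (liquid, 4) does not rise → ill-formed
[rjiw.di] — σ1 onset /rj/ (4→5 rises), coda /w/ ok; σ2 onset /d/, coda /∅/ ok → well-formed
[dar.fra] — σ1 onset /d/, coda /r/ ok; σ2 onset /fr/ (2→4 rises), coda /∅/ ok → well-formed
[rjij.fuw] — σ1 onset /rj/ (4→5 rises), coda /j/ ok; σ2 onset /f/, coda /w/ ok → well-formed
Well-formed: [siv.o], [rjiw.di], [dar.fra], [rjij.fuw] → 4.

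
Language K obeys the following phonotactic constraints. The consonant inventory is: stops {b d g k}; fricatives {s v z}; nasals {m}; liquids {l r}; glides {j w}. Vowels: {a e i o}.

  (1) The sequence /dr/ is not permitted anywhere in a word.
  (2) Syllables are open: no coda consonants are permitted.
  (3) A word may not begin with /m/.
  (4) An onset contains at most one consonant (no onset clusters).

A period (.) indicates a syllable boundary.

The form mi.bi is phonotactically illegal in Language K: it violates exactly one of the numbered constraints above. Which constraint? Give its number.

mi.bi: word begins with /m/.
This is a violation of constraint 3: "A word may not begin with /m/."
The remaining constraints (1, 2, 4) are satisfied.

3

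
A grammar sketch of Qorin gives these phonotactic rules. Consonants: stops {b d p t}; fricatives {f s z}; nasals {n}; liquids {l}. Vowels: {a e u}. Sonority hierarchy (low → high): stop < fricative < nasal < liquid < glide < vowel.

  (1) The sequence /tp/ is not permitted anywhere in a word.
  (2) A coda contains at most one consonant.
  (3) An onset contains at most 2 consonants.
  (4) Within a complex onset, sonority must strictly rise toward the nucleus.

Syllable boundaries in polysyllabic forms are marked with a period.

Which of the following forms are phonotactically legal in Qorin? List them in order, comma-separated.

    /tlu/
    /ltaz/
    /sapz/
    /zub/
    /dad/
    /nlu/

/tlu/, /zub/, /dad/, /nlu/

/tlu/ — σ1 onset /tl/ (1→4 rises), coda /∅/ ok → phonotactically legal
/ltaz/ — violates constraint 4: syllable 1 onset /lt/: /l/ (liquid, 4) → /t/ (stop, 1) does not rise → phonotactically illegal
/sapz/ — violates constraint 2: syllable 1 coda /pz/ has 2 consonants (> 1) → phonotactically illegal
/zub/ — σ1 onset /z/, coda /b/ ok → phonotactically legal
/dad/ — σ1 onset /d/, coda /d/ ok → phonotactically legal
/nlu/ — σ1 onset /nl/ (3→4 rises), coda /∅/ ok → phonotactically legal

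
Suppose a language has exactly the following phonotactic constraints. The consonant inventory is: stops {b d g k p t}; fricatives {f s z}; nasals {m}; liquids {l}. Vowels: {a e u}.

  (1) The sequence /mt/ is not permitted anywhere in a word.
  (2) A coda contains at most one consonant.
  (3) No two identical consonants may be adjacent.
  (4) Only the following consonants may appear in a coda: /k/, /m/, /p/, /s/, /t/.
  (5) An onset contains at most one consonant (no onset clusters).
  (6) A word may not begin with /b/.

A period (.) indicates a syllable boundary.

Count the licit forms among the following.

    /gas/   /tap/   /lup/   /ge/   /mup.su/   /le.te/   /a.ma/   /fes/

8

/gas/ — σ1 onset /g/, coda /s/ ok → licit
/tap/ — σ1 onset /t/, coda /p/ ok → licit
/lup/ — σ1 onset /l/, coda /p/ ok → licit
/ge/ — σ1 onset /g/, coda /∅/ ok → licit
/mup.su/ — σ1 onset /m/, coda /p/ ok; σ2 onset /s/, coda /∅/ ok → licit
/le.te/ — σ1 onset /l/, coda /∅/ ok; σ2 onset /t/, coda /∅/ ok → licit
/a.ma/ — σ1 onset /∅/, coda /∅/ ok; σ2 onset /m/, coda /∅/ ok → licit
/fes/ — σ1 onset /f/, coda /s/ ok → licit
Licit: /gas/, /tap/, /lup/, /ge/, /mup.su/, /le.te/, /a.ma/, /fes/ → 8.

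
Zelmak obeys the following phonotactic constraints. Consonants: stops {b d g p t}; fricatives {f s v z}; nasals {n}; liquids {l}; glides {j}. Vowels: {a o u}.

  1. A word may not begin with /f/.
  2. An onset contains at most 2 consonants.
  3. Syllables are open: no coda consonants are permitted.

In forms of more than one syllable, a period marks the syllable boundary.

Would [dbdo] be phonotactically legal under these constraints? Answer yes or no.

no

[dbdo] — violates constraint 2: syllable 1 onset /dbd/ has 3 consonants (> 2) → phonotactically illegal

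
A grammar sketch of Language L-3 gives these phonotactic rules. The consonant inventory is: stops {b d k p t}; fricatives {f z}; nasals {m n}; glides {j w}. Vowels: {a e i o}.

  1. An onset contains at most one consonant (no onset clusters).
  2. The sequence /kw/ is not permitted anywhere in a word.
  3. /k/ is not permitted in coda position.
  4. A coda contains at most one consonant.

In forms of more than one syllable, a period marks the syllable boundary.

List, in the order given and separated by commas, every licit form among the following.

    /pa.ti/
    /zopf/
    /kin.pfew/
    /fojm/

/pa.ti/

/pa.ti/ — σ1 onset /p/, coda /∅/ ok; σ2 onset /t/, coda /∅/ ok → licit
/zopf/ — violates constraint 4: syllable 1 coda /pf/ has 2 consonants (> 1) → illicit
/kin.pfew/ — violates constraint 1: syllable 2 onset /pf/ has 2 consonants (> 1) → illicit
/fojm/ — violates constraint 4: syllable 1 coda /jm/ has 2 consonants (> 1) → illicit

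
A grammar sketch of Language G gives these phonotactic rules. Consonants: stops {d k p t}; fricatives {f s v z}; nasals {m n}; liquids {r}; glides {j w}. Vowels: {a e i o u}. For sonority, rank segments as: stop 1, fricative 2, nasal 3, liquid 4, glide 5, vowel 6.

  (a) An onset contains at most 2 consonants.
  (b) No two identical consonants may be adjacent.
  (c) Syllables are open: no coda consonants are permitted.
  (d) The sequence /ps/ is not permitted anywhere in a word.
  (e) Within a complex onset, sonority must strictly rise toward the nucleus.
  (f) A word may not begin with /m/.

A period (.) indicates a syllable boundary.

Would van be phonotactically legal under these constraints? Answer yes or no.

van — violates constraint (c): syllable 1 coda /n/ has 1 consonant (> 0) → phonotactically illegal

no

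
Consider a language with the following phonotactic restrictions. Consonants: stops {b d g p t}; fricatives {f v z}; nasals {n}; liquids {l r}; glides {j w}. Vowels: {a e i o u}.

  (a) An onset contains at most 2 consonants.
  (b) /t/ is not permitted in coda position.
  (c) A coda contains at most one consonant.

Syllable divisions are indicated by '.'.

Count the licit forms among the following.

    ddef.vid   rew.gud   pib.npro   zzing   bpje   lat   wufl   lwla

2

ddef.vid — σ1 onset /dd/ (2C), coda /f/ ok; σ2 onset /v/, coda /d/ ok → licit
rew.gud — σ1 onset /r/, coda /w/ ok; σ2 onset /g/, coda /d/ ok → licit
pib.npro — violates constraint (a): syllable 2 onset /npr/ has 3 consonants (> 2) → illicit
zzing — violates constraint (c): syllable 1 coda /ng/ has 2 consonants (> 1) → illicit
bpje — violates constraint (a): syllable 1 onset /bpj/ has 3 consonants (> 2) → illicit
lat — violates constraint (b): syllable 1 coda contains /t/ → illicit
wufl — violates constraint (c): syllable 1 coda /fl/ has 2 consonants (> 1) → illicit
lwla — violates constraint (a): syllable 1 onset /lwl/ has 3 consonants (> 2) → illicit
Licit: ddef.vid, rew.gud → 2.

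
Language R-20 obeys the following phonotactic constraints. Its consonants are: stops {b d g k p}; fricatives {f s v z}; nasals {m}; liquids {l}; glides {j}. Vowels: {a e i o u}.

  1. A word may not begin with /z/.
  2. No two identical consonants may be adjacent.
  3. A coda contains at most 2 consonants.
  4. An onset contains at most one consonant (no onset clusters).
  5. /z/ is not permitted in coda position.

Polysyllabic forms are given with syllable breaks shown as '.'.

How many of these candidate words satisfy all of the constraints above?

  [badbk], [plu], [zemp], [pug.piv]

[badbk] — violates constraint 3: syllable 1 coda /dbk/ has 3 consonants (> 2) → not permitted
[plu] — violates constraint 4: syllable 1 onset /pl/ has 2 consonants (> 1) → not permitted
[zemp] — violates constraint 1: word begins with /z/ → not permitted
[pug.piv] — σ1 onset /p/, coda /g/ ok; σ2 onset /p/, coda /v/ ok → permitted
Permitted: [pug.piv] → 1.

1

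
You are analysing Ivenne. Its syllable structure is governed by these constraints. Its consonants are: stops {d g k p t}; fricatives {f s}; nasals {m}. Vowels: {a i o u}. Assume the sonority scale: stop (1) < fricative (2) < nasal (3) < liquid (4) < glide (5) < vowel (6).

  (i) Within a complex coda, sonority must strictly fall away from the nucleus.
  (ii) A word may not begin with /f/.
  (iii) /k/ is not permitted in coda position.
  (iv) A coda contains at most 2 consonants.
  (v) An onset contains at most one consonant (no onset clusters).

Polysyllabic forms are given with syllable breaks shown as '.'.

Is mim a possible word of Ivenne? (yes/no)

yes

mim — σ1 onset /m/, coda /m/ ok → licit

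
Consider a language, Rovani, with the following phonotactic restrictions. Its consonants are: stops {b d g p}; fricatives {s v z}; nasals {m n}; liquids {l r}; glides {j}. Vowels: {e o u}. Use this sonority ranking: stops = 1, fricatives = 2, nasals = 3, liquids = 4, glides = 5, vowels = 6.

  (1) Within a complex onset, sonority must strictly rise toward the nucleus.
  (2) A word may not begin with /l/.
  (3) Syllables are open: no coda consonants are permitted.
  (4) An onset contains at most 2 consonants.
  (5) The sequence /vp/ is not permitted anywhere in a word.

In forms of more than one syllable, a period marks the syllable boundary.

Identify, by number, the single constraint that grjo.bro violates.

4

grjo.bro: syllable 1 onset /grj/ has 3 consonants (> 2).
This is a violation of constraint 4: "An onset contains at most 2 consonants."
The remaining constraints (1, 2, 3, 5) are satisfied.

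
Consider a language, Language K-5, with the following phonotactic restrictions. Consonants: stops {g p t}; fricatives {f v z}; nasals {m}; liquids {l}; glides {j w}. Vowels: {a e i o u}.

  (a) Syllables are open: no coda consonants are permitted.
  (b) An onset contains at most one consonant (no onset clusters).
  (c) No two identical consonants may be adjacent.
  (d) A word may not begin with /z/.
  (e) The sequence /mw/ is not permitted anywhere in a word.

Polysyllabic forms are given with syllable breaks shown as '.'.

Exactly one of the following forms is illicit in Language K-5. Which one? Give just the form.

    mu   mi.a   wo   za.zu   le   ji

mu — σ1 onset /m/, coda /∅/ ok → licit
mi.a — σ1 onset /m/, coda /∅/ ok; σ2 onset /∅/, coda /∅/ ok → licit
wo — σ1 onset /w/, coda /∅/ ok → licit
za.zu — violates constraint (d): word begins with /z/ → illicit
le — σ1 onset /l/, coda /∅/ ok → licit
ji — σ1 onset /j/, coda /∅/ ok → licit

za.zu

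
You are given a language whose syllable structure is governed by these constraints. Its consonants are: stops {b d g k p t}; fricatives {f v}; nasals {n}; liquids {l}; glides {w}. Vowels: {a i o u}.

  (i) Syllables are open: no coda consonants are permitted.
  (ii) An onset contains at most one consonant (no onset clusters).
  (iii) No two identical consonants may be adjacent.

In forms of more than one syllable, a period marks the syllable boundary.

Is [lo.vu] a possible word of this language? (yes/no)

[lo.vu] — σ1 onset /l/, coda /∅/ ok; σ2 onset /v/, coda /∅/ ok → permitted

yes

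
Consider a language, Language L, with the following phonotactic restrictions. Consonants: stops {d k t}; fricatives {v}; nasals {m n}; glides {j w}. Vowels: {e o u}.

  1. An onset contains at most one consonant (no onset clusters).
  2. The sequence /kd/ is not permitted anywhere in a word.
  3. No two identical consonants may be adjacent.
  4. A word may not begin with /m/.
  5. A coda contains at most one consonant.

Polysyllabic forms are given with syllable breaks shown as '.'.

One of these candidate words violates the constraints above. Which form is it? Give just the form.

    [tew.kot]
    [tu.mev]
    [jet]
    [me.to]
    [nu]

[me.to]

[tew.kot] — σ1 onset /t/, coda /w/ ok; σ2 onset /k/, coda /t/ ok → phonotactically legal
[tu.mev] — σ1 onset /t/, coda /∅/ ok; σ2 onset /m/, coda /v/ ok → phonotactically legal
[jet] — σ1 onset /j/, coda /t/ ok → phonotactically legal
[me.to] — violates constraint 4: word begins with /m/ → phonotactically illegal
[nu] — σ1 onset /n/, coda /∅/ ok → phonotactically legal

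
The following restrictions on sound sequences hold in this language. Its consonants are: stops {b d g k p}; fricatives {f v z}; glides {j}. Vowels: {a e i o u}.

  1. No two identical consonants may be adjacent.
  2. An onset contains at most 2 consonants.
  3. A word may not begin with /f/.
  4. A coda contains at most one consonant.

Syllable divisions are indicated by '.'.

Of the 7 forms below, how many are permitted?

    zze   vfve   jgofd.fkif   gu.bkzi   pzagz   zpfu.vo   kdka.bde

0

zze — violates constraint 1: adjacent identical consonants /zz/ → not permitted
vfve — violates constraint 2: syllable 1 onset /vfv/ has 3 consonants (> 2) → not permitted
jgofd.fkif — violates constraint 4: syllable 1 coda /fd/ has 2 consonants (> 1) → not permitted
gu.bkzi — violates constraint 2: syllable 2 onset /bkz/ has 3 consonants (> 2) → not permitted
pzagz — violates constraint 4: syllable 1 coda /gz/ has 2 consonants (> 1) → not permitted
zpfu.vo — violates constraint 2: syllable 1 onset /zpf/ has 3 consonants (> 2) → not permitted
kdka.bde — violates constraint 2: syllable 1 onset /kdk/ has 3 consonants (> 2) → not permitted
No form is permitted → 0.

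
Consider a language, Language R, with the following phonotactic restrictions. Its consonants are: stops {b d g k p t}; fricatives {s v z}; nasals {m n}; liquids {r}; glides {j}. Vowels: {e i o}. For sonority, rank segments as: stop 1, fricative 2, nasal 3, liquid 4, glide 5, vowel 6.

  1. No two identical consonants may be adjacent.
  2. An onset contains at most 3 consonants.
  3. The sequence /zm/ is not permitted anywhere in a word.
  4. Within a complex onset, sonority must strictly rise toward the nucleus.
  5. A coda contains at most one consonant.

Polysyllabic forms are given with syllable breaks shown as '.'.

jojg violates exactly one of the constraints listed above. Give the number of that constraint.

5

jojg: syllable 1 coda /jg/ has 2 consonants (> 1).
This is a violation of constraint 5: "A coda contains at most one consonant."
The remaining constraints (1, 2, 3, 4) are satisfied.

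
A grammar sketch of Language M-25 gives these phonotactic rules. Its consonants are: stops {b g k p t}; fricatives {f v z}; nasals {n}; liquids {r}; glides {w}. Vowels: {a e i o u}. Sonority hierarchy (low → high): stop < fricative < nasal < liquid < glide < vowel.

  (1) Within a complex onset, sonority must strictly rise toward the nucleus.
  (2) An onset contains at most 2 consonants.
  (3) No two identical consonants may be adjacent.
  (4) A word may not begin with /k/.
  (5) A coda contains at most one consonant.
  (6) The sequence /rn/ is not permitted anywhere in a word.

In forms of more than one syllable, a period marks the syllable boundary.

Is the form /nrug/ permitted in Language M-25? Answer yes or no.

yes

/nrug/ — σ1 onset /nr/ (3→4 rises), coda /g/ ok → permitted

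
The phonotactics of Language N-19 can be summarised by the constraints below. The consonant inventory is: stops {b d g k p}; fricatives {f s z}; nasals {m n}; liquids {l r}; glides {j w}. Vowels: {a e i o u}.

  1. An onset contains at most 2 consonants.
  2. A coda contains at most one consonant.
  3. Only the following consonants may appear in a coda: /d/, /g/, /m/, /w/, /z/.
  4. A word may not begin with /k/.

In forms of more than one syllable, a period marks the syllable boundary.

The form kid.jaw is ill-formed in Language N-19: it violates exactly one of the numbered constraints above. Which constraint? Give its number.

kid.jaw: word begins with /k/.
This is a violation of constraint 4: "A word may not begin with /k/."
The remaining constraints (1, 2, 3) are satisfied.

4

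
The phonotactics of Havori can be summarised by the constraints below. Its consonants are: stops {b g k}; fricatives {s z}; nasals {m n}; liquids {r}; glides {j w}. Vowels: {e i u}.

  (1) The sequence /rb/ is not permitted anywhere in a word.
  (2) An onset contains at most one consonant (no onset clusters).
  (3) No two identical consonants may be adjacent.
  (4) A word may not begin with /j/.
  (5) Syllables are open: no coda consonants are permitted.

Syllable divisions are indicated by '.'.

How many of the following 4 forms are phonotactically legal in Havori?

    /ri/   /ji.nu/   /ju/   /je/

1

/ri/ — σ1 onset /r/, coda /∅/ ok → phonotactically legal
/ji.nu/ — violates constraint 4: word begins with /j/ → phonotactically illegal
/ju/ — violates constraint 4: word begins with /j/ → phonotactically illegal
/je/ — violates constraint 4: word begins with /j/ → phonotactically illegal
Phonotactically legal: /ri/ → 1.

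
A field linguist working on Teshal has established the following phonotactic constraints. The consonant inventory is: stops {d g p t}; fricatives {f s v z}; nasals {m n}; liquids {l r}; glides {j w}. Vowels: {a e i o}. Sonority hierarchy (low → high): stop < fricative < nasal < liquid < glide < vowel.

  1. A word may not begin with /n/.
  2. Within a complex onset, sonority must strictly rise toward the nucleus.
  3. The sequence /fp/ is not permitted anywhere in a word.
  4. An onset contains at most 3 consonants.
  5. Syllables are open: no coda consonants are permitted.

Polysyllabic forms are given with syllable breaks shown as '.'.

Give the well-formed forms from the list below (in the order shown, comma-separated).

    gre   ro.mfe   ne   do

gre, do

gre — σ1 onset /gr/ (1→4 rises), coda /∅/ ok → well-formed
ro.mfe — violates constraint 2: syllable 2 onset /mf/: /m/ (nasal, 3) → /f/ (fricative, 2) does not rise → ill-formed
ne — violates constraint 1: word begins with /n/ → ill-formed
do — σ1 onset /d/, coda /∅/ ok → well-formed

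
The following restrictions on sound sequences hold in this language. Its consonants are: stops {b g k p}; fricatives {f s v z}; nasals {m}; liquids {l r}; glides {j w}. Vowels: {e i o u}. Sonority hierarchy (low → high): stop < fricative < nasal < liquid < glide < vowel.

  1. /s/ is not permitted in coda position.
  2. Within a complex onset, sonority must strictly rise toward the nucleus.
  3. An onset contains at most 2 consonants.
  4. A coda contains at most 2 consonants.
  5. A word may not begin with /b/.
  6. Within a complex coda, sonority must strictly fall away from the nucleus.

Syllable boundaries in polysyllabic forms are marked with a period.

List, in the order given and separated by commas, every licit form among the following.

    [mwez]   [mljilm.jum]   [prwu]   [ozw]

[mwez] — σ1 onset /mw/ (3→5 rises), coda /z/ ok → licit
[mljilm.jum] — violates constraint 3: syllable 1 onset /mlj/ has 3 consonants (> 2) → illicit
[prwu] — violates constraint 3: syllable 1 onset /prw/ has 3 consonants (> 2) → illicit
[ozw] — violates constraint 6: syllable 1 coda /zw/: /z/ (fricative, 2) → /w/ (glide, 5) does not fall → illicit

[mwez]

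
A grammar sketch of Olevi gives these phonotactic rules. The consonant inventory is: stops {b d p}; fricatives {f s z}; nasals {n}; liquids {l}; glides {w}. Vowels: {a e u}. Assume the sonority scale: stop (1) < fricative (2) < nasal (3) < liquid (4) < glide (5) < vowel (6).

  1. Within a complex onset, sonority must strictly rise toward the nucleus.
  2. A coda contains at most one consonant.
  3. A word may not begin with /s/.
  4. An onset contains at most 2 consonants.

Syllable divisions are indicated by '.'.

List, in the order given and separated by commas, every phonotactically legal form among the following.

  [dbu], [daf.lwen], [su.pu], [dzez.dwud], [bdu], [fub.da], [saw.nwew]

[dbu] — violates constraint 1: syllable 1 onset /db/: /d/ (stop, 1) → /b/ (stop, 1) does not rise → phonotactically illegal
[daf.lwen] — σ1 onset /d/, coda /f/ ok; σ2 onset /lw/ (4→5 rises), coda /n/ ok → phonotactically legal
[su.pu] — violates constraint 3: word begins with /s/ → phonotactically illegal
[dzez.dwud] — σ1 onset /dz/ (1→2 rises), coda /z/ ok; σ2 onset /dw/ (1→5 rises), coda /d/ ok → phonotactically legal
[bdu] — violates constraint 1: syllable 1 onset /bd/: /b/ (stop, 1) → /d/ (stop, 1) does not rise → phonotactically illegal
[fub.da] — σ1 onset /f/, coda /b/ ok; σ2 onset /d/, coda /∅/ ok → phonotactically legal
[saw.nwew] — violates constraint 3: word begins with /s/ → phonotactically illegal

[daf.lwen], [dzez.dwud], [fub.da]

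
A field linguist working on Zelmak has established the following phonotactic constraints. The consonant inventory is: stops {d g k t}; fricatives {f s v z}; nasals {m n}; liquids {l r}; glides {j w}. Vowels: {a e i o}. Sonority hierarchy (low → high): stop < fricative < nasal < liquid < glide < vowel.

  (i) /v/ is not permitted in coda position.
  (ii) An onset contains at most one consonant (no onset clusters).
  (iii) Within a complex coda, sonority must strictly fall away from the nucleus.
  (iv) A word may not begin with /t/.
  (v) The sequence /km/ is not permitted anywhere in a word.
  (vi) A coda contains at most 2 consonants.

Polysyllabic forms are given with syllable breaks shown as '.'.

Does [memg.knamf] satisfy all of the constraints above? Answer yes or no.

no

[memg.knamf] — violates constraint (ii): syllable 2 onset /kn/ has 2 consonants (> 1) → ill-formed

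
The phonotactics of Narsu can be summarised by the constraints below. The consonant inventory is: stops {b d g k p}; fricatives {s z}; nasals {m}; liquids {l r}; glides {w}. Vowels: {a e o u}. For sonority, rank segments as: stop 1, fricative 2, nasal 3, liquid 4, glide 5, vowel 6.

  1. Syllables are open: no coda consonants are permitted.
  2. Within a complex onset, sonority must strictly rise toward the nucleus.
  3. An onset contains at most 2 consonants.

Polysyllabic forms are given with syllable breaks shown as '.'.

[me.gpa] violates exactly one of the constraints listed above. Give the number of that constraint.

[me.gpa]: syllable 2 onset /gp/: /g/ (stop, 1) → /p/ (stop, 1) does not rise.
This is a violation of constraint 2: "Within a complex onset, sonority must strictly rise toward the nucleus."
The remaining constraints (1, 3) are satisfied.

2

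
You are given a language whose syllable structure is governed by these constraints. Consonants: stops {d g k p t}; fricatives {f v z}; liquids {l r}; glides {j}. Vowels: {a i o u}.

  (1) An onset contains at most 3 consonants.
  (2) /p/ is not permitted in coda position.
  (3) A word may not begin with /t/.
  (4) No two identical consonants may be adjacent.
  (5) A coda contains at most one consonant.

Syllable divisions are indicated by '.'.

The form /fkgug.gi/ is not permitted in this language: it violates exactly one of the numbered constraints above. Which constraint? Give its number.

4

/fkgug.gi/: adjacent identical consonants /gg/.
This is a violation of constraint 4: "No two identical consonants may be adjacent."
The remaining constraints (1, 2, 3, 5) are satisfied.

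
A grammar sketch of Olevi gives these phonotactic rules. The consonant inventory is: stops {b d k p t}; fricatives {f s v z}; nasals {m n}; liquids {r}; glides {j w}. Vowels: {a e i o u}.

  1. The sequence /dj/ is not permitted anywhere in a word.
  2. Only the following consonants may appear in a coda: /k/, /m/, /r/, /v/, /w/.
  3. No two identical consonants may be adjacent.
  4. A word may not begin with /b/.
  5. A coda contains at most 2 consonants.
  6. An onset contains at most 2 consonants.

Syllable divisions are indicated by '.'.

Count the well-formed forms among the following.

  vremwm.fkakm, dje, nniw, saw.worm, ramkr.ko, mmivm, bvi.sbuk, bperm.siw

vremwm.fkakm — violates constraint 5: syllable 1 coda /mwm/ has 3 consonants (> 2) → ill-formed
dje — violates constraint 1: contains banned sequence /dj/ → ill-formed
nniw — violates constraint 3: adjacent identical consonants /nn/ → ill-formed
saw.worm — violates constraint 3: adjacent identical consonants /ww/ → ill-formed
ramkr.ko — violates constraint 5: syllable 1 coda /mkr/ has 3 consonants (> 2) → ill-formed
mmivm — violates constraint 3: adjacent identical consonants /mm/ → ill-formed
bvi.sbuk — violates constraint 4: word begins with /b/ → ill-formed
bperm.siw — violates constraint 4: word begins with /b/ → ill-formed
No form is well-formed → 0.

0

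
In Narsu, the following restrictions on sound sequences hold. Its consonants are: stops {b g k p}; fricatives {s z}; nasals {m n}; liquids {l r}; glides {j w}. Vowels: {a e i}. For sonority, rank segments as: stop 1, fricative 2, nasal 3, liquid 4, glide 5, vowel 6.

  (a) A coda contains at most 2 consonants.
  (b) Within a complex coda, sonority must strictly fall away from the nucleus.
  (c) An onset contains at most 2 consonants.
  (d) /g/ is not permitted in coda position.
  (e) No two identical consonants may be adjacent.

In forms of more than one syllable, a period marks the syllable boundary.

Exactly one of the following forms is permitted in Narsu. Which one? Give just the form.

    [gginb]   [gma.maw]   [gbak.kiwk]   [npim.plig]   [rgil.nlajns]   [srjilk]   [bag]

[gginb] — violates constraint (e): adjacent identical consonants /gg/ → not permitted
[gma.maw] — σ1 onset /gm/ (2C), coda /∅/ ok; σ2 onset /m/, coda /w/ ok → permitted
[gbak.kiwk] — violates constraint (e): adjacent identical consonants /kk/ → not permitted
[npim.plig] — violates constraint (d): syllable 2 coda contains /g/ → not permitted
[rgil.nlajns] — violates constraint (a): syllable 2 coda /jns/ has 3 consonants (> 2) → not permitted
[srjilk] — violates constraint (c): syllable 1 onset /srj/ has 3 consonants (> 2) → not permitted
[bag] — violates constraint (d): syllable 1 coda contains /g/ → not permitted

[gma.maw]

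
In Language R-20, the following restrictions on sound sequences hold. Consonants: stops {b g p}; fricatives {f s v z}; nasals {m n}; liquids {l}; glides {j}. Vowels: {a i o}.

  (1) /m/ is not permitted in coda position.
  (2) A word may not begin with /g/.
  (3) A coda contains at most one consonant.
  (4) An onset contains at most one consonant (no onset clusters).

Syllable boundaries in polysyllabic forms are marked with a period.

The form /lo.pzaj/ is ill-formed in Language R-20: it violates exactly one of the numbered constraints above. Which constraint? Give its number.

4

/lo.pzaj/: syllable 2 onset /pz/ has 2 consonants (> 1).
This is a violation of constraint 4: "An onset contains at most one consonant (no onset clusters)."
The remaining constraints (1, 2, 3) are satisfied.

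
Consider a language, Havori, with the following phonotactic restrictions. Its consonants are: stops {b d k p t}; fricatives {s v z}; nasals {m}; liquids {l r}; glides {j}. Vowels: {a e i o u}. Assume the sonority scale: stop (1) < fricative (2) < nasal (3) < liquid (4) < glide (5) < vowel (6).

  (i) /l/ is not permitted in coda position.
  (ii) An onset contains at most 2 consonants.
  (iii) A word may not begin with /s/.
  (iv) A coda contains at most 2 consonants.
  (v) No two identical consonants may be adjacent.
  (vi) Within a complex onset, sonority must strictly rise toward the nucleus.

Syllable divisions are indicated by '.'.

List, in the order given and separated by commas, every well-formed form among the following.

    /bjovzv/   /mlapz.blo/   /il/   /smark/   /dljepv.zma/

/mlapz.blo/

/bjovzv/ — violates constraint (iv): syllable 1 coda /vzv/ has 3 consonants (> 2) → ill-formed
/mlapz.blo/ — σ1 onset /ml/ (3→4 rises), coda /pz/ (2C) ok; σ2 onset /bl/ (1→4 rises), coda /∅/ ok → well-formed
/il/ — violates constraint (i): syllable 1 coda contains /l/ → ill-formed
/smark/ — violates constraint (iii): word begins with /s/ → ill-formed
/dljepv.zma/ — violates constraint (ii): syllable 1 onset /dlj/ has 3 consonants (> 2) → ill-formed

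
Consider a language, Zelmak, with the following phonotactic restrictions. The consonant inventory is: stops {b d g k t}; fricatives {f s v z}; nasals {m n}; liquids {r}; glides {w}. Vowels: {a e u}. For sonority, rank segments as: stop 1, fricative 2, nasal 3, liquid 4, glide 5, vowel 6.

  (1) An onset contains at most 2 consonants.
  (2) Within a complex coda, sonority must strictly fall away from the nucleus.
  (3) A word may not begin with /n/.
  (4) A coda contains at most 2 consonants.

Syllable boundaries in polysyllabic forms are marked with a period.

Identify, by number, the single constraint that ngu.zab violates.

ngu.zab: word begins with /n/.
This is a violation of constraint 3: "A word may not begin with /n/."
The remaining constraints (1, 2, 4) are satisfied.

3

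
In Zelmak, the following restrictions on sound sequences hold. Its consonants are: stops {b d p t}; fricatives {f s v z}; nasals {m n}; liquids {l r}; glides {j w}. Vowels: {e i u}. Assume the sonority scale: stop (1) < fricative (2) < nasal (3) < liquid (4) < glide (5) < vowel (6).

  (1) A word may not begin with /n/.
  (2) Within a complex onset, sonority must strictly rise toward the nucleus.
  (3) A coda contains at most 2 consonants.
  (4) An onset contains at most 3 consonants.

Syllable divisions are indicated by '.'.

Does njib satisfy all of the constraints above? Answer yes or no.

no

njib — violates constraint 1: word begins with /n/ → illicit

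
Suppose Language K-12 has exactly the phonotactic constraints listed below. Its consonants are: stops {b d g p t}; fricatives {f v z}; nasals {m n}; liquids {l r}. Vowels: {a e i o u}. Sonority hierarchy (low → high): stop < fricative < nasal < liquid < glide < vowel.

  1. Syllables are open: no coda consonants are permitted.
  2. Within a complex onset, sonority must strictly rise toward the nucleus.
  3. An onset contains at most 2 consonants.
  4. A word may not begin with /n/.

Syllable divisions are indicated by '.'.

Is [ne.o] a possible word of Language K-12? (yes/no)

[ne.o] — violates constraint 4: word begins with /n/ → ill-formed

no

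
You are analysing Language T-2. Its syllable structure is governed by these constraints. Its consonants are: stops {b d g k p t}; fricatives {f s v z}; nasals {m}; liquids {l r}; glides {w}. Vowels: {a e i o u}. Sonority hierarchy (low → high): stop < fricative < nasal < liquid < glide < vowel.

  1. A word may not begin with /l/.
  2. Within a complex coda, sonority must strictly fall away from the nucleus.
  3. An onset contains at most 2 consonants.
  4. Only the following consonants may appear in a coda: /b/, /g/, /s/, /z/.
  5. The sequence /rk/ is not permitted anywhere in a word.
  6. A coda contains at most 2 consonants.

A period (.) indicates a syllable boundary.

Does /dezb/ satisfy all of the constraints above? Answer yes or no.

/dezb/ — σ1 onset /d/, coda /zb/ (2→1 falls) ok → well-formed

yes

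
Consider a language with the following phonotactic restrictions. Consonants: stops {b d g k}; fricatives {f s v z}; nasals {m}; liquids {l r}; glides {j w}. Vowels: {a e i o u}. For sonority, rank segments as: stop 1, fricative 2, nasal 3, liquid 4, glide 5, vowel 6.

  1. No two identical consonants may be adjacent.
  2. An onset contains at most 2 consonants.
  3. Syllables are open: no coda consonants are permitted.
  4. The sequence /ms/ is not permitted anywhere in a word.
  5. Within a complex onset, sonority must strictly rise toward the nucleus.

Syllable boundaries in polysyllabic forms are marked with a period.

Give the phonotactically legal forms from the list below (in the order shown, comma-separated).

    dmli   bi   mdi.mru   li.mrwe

bi

dmli — violates constraint 2: syllable 1 onset /dml/ has 3 consonants (> 2) → phonotactically illegal
bi — σ1 onset /b/, coda /∅/ ok → phonotactically legal
mdi.mru — violates constraint 5: syllable 1 onset /md/: /m/ (nasal, 3) → /d/ (stop, 1) does not rise → phonotactically illegal
li.mrwe — violates constraint 2: syllable 2 onset /mrw/ has 3 consonants (> 2) → phonotactically illegal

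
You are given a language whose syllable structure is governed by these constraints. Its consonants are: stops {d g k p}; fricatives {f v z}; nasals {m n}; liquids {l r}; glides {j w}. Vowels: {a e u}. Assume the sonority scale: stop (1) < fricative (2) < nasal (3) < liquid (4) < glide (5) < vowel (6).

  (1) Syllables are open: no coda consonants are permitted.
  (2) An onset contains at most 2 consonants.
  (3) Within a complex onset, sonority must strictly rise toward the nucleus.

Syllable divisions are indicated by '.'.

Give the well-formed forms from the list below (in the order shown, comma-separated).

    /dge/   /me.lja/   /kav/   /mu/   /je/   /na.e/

/dge/ — violates constraint 3: syllable 1 onset /dg/: /d/ (stop, 1) → /g/ (stop, 1) does not rise → ill-formed
/me.lja/ — σ1 onset /m/, coda /∅/ ok; σ2 onset /lj/ (4→5 rises), coda /∅/ ok → well-formed
/kav/ — violates constraint 1: syllable 1 coda /v/ has 1 consonant (> 0) → ill-formed
/mu/ — σ1 onset /m/, coda /∅/ ok → well-formed
/je/ — σ1 onset /j/, coda /∅/ ok → well-formed
/na.e/ — σ1 onset /n/, coda /∅/ ok; σ2 onset /∅/, coda /∅/ ok → well-formed

/me.lja/, /mu/, /je/, /na.e/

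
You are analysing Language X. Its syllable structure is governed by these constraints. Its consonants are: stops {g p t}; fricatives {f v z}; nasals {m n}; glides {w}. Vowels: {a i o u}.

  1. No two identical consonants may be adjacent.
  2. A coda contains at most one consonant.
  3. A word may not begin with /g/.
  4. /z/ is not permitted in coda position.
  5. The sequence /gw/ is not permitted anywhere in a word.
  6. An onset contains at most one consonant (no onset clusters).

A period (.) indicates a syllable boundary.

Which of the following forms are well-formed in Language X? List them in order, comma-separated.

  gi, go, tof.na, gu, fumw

tof.na

gi — violates constraint 3: word begins with /g/ → ill-formed
go — violates constraint 3: word begins with /g/ → ill-formed
tof.na — σ1 onset /t/, coda /f/ ok; σ2 onset /n/, coda /∅/ ok → well-formed
gu — violates constraint 3: word begins with /g/ → ill-formed
fumw — violates constraint 2: syllable 1 coda /mw/ has 2 consonants (> 1) → ill-formed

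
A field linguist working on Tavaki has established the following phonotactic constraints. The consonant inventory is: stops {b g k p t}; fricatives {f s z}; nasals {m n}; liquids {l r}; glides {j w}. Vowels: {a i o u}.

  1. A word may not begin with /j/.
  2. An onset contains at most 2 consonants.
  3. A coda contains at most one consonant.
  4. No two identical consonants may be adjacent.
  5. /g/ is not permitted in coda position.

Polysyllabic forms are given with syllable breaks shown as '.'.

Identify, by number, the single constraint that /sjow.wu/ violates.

/sjow.wu/: adjacent identical consonants /ww/.
This is a violation of constraint 4: "No two identical consonants may be adjacent."
The remaining constraints (1, 2, 3, 5) are satisfied.

4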